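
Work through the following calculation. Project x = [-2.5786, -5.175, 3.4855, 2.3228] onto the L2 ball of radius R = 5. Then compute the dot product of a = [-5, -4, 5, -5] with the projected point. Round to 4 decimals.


Step 1: Compute ||x|| (intermediates to 6 decimals).
||x|| = sqrt((-2.5786)^2 + (-5.175)^2 + 3.4855^2 + 2.3228^2) = 7.139602
Step 2: Project.
Since ||x|| > R, scale = R/||x|| = 5/7.139602 = 0.700319, proj(x) = scale * x
proj(x) = [-1.805843, -3.624151, 2.440962, 1.626701]
Step 3: Dot product.
a^T * proj(x) = -5*(-1.805843) - 4*(-3.624151) + 5*2.440962 - 5*1.626701 = 27.5971


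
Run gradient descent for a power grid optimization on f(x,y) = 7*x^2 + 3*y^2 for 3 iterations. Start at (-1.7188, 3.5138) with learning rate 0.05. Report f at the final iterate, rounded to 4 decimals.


Gradient descent on f(x,y) = 7*x^2 + 3*y^2.
Starting point: (-1.7188, 3.5138), alpha = 0.05
Step 1: grad_x = 2*7*-1.7188 = -24.0632, grad_y = 2*3*3.5138 = 21.0828
  x_1 = -1.7188 - 0.05*-24.0632 = -0.5156
  y_1 = 3.5138 - 0.05*21.0828 = 2.4597
Step 2: grad_x = 2*7*-0.5156 = -7.219, grad_y = 2*3*2.4597 = 14.758
  x_2 = -0.5156 - 0.05*-7.219 = -0.1547
  y_2 = 2.4597 - 0.05*14.758 = 1.7218
Step 3: grad_x = 2*7*-0.1547 = -2.1657, grad_y = 2*3*1.7218 = 10.3306
  x_3 = -0.1547 - 0.05*-2.1657 = -0.0464
  y_3 = 1.7218 - 0.05*10.3306 = 1.2052
f(-0.0464, 1.2052) = 7*(-0.0464)^2 + 3*1.2052^2 = 4.3728


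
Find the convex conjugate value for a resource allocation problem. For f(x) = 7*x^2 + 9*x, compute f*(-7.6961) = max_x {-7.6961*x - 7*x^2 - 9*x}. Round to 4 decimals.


f*(y) = sup_x {y*x - a*x^2 - b*x} = sup_x {(y-b)*x - a*x^2}
FOC: (y - b) - 2a*x = 0 => x* = (y - b)/(2a)
x* = (-7.6961 - 9)/(2*7) = -1.1926
f*(-7.6961) = (y-b)^2/(4a) = (-7.6961 - 9)^2/(4*7)
= 278.7598/28 = 9.9557


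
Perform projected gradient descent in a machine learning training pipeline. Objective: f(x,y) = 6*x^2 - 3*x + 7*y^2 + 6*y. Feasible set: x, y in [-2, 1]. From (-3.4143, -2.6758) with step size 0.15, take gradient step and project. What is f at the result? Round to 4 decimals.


Step 1: Compute gradient at (-3.4143, -2.6758).
grad_x = 2*6*-3.4143 - 3 = -43.9716
grad_y = 2*7*-2.6758 + 6 = -31.4612
Step 2: Gradient step.
x_raw = -3.4143 - 0.15*-43.9716 = 3.1814
y_raw = -2.6758 - 0.15*-31.4612 = 2.0434
Step 3: Project onto [-2, 1].
x_proj = clip(3.1814) = 1.0
y_proj = clip(2.0434) = 1.0
Step 4: Evaluate f.
f(1.0, 1.0) = 16.0


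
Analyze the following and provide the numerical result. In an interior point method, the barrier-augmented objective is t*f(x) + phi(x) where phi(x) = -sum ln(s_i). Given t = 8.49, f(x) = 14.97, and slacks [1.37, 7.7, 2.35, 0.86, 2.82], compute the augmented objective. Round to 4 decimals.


Step 1: Compute log-barrier.
ln values: [0.3148, 2.0412, 0.8544, -0.1508, 1.0367]
phi = -(0.3148 + 2.0412 + 0.8544 - 0.1508 + 1.0367) = -4.0964
Step 2: Compute augmented objective.
t*f(x) = 8.49*14.97 = 127.0953
Total = 127.0953 - 4.0964 = 122.9989


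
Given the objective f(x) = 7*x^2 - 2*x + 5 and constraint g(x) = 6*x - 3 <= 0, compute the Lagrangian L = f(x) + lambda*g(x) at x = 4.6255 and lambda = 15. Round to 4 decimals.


Step 1: Evaluate f(x).
f(4.6255) = 7*4.6255^2 - 2*4.6255 + 5 = 145.5158
Step 2: Evaluate g(x).
g(4.6255) = 6*4.6255 - 3 = 24.753
Step 3: Compute Lagrangian.
L = 145.5158 + 15*24.753 = 516.8108


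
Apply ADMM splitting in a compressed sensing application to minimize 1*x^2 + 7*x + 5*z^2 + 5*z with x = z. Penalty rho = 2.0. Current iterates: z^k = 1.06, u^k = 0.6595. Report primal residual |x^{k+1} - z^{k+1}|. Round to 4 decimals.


ADMM iteration with rho = 2.0, z^k = 1.06, u^k = 0.6595
Step 1: x-update.
Minimize 1*x^2 + 7*x + (2.0/2)*(x - 1.06 + 0.6595)^2
FOC: (2*1 + 2.0)*x = -7 + 2.0*(1.06 - 0.6595)
x^{k+1} = -1.5498
Step 2: z-update.
Minimize 5*z^2 + 5*z + (2.0/2)*(-1.5498 - z + 0.6595)^2
FOC: (2*5 + 2.0)*z = -5 + 2.0*(-1.5498 + 0.6595)
z^{k+1} = -0.565
Step 3: u-update.
u^{k+1} = 0.6595 - 1.5498 + 0.565 = -0.3252
Step 4: Primal residual = |-1.5498 + 0.565| = 0.9847


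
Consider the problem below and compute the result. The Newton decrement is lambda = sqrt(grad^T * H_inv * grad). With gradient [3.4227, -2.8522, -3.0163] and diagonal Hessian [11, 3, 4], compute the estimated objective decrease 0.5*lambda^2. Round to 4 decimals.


Step 1: H is diagonal, so H^(-1) * g = [0.3112, -0.9507, -0.7541].
Step 2: g^T H^(-1) g = sum_i g_i^2 / H_ii
  = (3.4227)^2/11 + (-2.8522)^2/3 + (-3.0163)^2/4
  = 1.065 + 2.7117 + 2.2745 = 6.0512
Step 3: Objective decrease = 0.5 * g^T H^(-1) g = 3.0256


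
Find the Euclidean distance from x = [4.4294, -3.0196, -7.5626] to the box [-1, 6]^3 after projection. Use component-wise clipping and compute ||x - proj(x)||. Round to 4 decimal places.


Project each component onto [-1, 6].
clip(4.4294) = 4.4294, clip(-3.0196) = -1.0, clip(-7.5626) = -1.0
Projection = [4.4294, -1.0, -1.0]
Squared diffs: [0.0, 4.0788, 43.0677]
Distance = sqrt(47.1465) = 6.8663


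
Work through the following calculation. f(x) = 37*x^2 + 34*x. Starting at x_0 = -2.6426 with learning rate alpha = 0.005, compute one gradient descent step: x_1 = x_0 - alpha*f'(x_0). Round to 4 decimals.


We compute the gradient at x_0 and apply the update.
f'(x) = 74*x + 34
f'(-2.6426) = 74*-2.6426 + 34 = -161.5524
x_1 = -2.6426 - 0.005*-161.5524 = -1.8348


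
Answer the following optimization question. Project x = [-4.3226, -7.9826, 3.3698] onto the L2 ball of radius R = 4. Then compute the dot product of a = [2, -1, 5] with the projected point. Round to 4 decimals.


Step 1: Compute ||x|| (intermediates to 6 decimals).
||x|| = sqrt((-4.3226)^2 + (-7.9826)^2 + 3.3698^2) = 9.683095
Step 2: Project.
Since ||x|| > R, scale = R/||x|| = 4/9.683095 = 0.413091, proj(x) = scale * x
proj(x) = [-1.785627, -3.29754, 1.392034]
Step 3: Dot product.
a^T * proj(x) = 2*(-1.785627) - 1*(-3.29754) + 5*1.392034 = 6.6865


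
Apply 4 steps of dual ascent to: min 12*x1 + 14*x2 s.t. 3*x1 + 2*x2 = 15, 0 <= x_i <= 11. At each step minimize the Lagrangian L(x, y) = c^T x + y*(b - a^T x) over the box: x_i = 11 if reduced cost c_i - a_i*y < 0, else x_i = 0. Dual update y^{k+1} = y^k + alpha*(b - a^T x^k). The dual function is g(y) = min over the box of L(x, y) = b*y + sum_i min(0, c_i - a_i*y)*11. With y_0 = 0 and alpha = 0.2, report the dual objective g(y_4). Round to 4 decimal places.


Dual ascent for LP: min 12*x1 + 14*x2, 3*x1 + 2*x2 = 15, 0 <= x_i <= 11
Step 1: y^k = 0.0, reduced costs: (12.0, 14.0)
  x^k = (0.0, 0.0), subgradient = b - a^T x = 15.0
  y^{k+1} = 0.0 + 0.2*15.0 = 3.0
Step 2: y^k = 3.0, reduced costs: (3.0, 8.0)
  x^k = (0.0, 0.0), subgradient = b - a^T x = 15.0
  y^{k+1} = 3.0 + 0.2*15.0 = 6.0
Step 3: y^k = 6.0, reduced costs: (-6.0, 2.0)
  x^k = (11.0, 0.0), subgradient = b - a^T x = -18.0
  y^{k+1} = 6.0 + 0.2*-18.0 = 2.4
Step 4: y^k = 2.4, reduced costs: (4.8, 9.2)
  x^k = (0.0, 0.0), subgradient = b - a^T x = 15.0
  y^{k+1} = 2.4 + 0.2*15.0 = 5.4
Dual objective at y_4 = 5.4: reduced costs (-4.2, 3.2), box minimizer x = (11.0, 0.0)
g(y_4) = b*y + (c1 - a1*y)*x1 + (c2 - a2*y)*x2 = 15*5.4 + (-4.2)*11.0 + 3.2*0.0 = 81.0 - 46.2 + 0.0 = 34.8


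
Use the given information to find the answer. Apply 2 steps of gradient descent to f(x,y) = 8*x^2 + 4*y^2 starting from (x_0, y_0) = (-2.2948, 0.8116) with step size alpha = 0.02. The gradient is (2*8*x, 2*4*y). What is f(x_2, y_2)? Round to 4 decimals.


Gradient descent on f(x,y) = 8*x^2 + 4*y^2.
Starting point: (-2.2948, 0.8116), alpha = 0.02
Step 1: grad_x = 2*8*-2.2948 = -36.7168, grad_y = 2*4*0.8116 = 6.4928
  x_1 = -2.2948 - 0.02*-36.7168 = -1.5605
  y_1 = 0.8116 - 0.02*6.4928 = 0.6817
Step 2: grad_x = 2*8*-1.5605 = -24.9674, grad_y = 2*4*0.6817 = 5.454
  x_2 = -1.5605 - 0.02*-24.9674 = -1.0611
  y_2 = 0.6817 - 0.02*5.454 = 0.5727
f(-1.0611, 0.5727) = 8*(-1.0611)^2 + 4*0.5727^2 = 10.3195


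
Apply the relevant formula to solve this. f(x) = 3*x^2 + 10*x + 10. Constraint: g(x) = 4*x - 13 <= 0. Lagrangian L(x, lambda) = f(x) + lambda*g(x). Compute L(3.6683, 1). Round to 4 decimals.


Step 1: Evaluate f(x).
f(3.6683) = 3*3.6683^2 + 10*3.6683 + 10 = 87.0523
Step 2: Evaluate g(x).
g(3.6683) = 4*3.6683 - 13 = 1.6732
Step 3: Compute Lagrangian.
L = 87.0523 + 1*1.6732 = 88.7255


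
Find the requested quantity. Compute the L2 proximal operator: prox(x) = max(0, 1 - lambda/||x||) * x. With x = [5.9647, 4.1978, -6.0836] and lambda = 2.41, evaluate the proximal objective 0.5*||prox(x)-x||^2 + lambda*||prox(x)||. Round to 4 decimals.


Step 1: Compute ||x||.
||x|| = 9.4979
Step 2: Compute scaling factor.
scale = max(0, 1 - 2.41/9.4979) = 0.7463
Step 3: prox(x) = [4.4512, 3.1326, -4.5399]
||prox(x)|| = 7.0879
Step 4: Proximal objective.
0.5*||prox-x||^2 = 2.9041
lambda*||prox|| = 17.0818
Total = 19.9858


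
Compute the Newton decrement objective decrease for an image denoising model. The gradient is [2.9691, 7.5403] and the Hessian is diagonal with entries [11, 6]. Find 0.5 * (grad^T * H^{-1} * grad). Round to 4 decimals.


Step 1: H is diagonal, so H^(-1) * g = [0.2699, 1.2567].
Step 2: g^T H^(-1) g = sum_i g_i^2 / H_ii
  = (2.9691)^2/11 + (7.5403)^2/6
  = 0.8014 + 9.476 = 10.2774
Step 3: Objective decrease = 0.5 * g^T H^(-1) g = 5.1387


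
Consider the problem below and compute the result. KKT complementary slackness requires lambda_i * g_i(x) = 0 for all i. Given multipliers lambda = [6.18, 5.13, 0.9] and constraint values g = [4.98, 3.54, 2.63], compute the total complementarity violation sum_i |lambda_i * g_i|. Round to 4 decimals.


KKT complementary slackness check:
lambda_1 * g_1 = 6.18 * 4.98 = 30.7764
lambda_2 * g_2 = 5.13 * 3.54 = 18.1602
lambda_3 * g_3 = 0.9 * 2.63 = 2.367
Total violation = 30.7764 + 18.1602 + 2.367 = 51.3036


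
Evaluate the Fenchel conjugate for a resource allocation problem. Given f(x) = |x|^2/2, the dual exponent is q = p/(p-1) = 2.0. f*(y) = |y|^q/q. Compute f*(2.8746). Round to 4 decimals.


The conjugate exponent q satisfies 1/p + 1/q = 1.
p = 2, so q = 2/(2 - 1) = 2.0
|y|^q = 2.8746^2.0 = 8.2633
f*(2.8746) = 8.2633 / 2.0 = 4.1317


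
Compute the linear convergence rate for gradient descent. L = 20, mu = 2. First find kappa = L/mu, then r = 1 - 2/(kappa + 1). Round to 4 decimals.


Step 1: Compute the condition number.
kappa = L/mu = 20/2 = 10.0
Step 2: Compute the convergence rate.
r = 1 - 2/(kappa + 1) = 1 - 2*mu/(L + mu) = (L - mu)/(L + mu) = 18/22 = 0.8182


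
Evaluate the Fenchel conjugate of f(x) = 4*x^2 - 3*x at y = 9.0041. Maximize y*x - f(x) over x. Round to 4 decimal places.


f*(y) = sup_x {y*x - a*x^2 - b*x} = sup_x {(y-b)*x - a*x^2}
FOC: (y - b) - 2a*x = 0 => x* = (y - b)/(2a)
x* = (9.0041 + 3)/(2*4) = 1.5005
f*(9.0041) = (y-b)^2/(4a) = (9.0041 + 3)^2/(4*4)
= 144.0984/16 = 9.0062


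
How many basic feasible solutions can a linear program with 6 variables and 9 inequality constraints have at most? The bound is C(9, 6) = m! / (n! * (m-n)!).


Each vertex corresponds to some choice of n active constraints out of m, so the number of vertices is at most C(m, n) = m! / (n!(m-n)!).
m = 9, n = 6
Numerator: 9 * 8 * 7 * 6 * 5 * 4
Denominator: 6! = 720
C(9, 6) = 84


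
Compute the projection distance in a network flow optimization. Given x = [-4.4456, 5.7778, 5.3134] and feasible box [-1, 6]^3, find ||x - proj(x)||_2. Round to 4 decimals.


Project each component onto [-1, 6].
clip(-4.4456) = -1.0, clip(5.7778) = 5.7778, clip(5.3134) = 5.3134
Projection = [-1.0, 5.7778, 5.3134]
Squared diffs: [11.8722, 0.0, 0.0]
Distance = sqrt(11.8722) = 3.4456


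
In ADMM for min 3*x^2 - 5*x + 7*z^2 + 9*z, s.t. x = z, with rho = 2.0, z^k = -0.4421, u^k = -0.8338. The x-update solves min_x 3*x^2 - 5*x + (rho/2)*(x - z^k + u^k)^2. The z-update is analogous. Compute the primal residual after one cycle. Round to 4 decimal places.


ADMM iteration with rho = 2.0, z^k = -0.4421, u^k = -0.8338
Step 1: x-update.
Minimize 3*x^2 - 5*x + (2.0/2)*(x + 0.4421 - 0.8338)^2
FOC: (2*3 + 2.0)*x = 5 + 2.0*(-0.4421 + 0.8338)
x^{k+1} = 0.7229
Step 2: z-update.
Minimize 7*z^2 + 9*z + (2.0/2)*(0.7229 - z - 0.8338)^2
FOC: (2*7 + 2.0)*z = -9 + 2.0*(0.7229 - 0.8338)
z^{k+1} = -0.5764
Step 3: u-update.
u^{k+1} = -0.8338 + 0.7229 + 0.5764 = 0.4655
Step 4: Primal residual = |0.7229 + 0.5764| = 1.2993


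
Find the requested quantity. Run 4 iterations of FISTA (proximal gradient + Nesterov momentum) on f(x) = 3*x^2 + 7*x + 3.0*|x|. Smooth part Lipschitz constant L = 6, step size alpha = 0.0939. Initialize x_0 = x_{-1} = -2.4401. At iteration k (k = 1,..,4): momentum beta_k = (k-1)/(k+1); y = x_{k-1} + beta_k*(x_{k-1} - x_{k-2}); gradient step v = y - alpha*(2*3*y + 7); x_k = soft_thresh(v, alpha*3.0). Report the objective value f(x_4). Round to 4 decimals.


FISTA on f(x) = 3*x^2 + 7*x + 3.0*|x|
L = 6, alpha = 0.0939
Iteration 1: beta = 0.0, y = -2.4401 + 0.0*(-2.4401 + 2.4401) = -2.4401
  grad(y) = -7.6406, v = y - alpha*grad = -1.7226
  prox(v) = soft_thresh(-1.7226, 0.2817) = -1.4409
Iteration 2: beta = 0.3333, y = -1.4409 + 0.3333*(-1.4409 + 2.4401) = -1.1079
  grad(y) = 0.3526, v = y - alpha*grad = -1.141
  prox(v) = soft_thresh(-1.141, 0.2817) = -0.8593
Iteration 3: beta = 0.5, y = -0.8593 + 0.5*(-0.8593 + 1.4409) = -0.5685
  grad(y) = 3.5891, v = y - alpha*grad = -0.9055
  prox(v) = soft_thresh(-0.9055, 0.2817) = -0.6238
Iteration 4: beta = 0.6, y = -0.6238 + 0.6*(-0.6238 + 0.8593) = -0.4825
  grad(y) = 4.105, v = y - alpha*grad = -0.868
  prox(v) = soft_thresh(-0.868, 0.2817) = -0.5863
f(x_4) = 3*(-0.5863)^2 + 7*(-0.5863) + 3.0*|-0.5863| = -1.3139


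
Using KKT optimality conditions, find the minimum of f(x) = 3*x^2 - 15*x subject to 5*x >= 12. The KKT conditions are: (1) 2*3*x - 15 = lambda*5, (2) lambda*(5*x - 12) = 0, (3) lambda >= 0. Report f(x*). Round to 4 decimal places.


Step 1: Try lambda = 0 (constraint inactive).
Stationarity: 2*3*x - 15 = 0
x* = 15/(2*3) = 2.5
Check constraint: 5*2.5 = 12.5 >= 12 -- satisfied.
Step 2: Compute optimal value.
f(x*) = 3*2.5^2 - 15*2.5 = -18.75


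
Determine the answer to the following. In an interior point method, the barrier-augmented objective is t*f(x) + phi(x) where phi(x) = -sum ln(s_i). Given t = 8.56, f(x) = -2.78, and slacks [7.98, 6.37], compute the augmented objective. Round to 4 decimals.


Step 1: Compute log-barrier.
ln values: [2.0769, 1.8516]
phi = -(2.0769 + 1.8516) = -3.9285
Step 2: Compute augmented objective.
t*f(x) = 8.56*-2.78 = -23.7968
Total = -23.7968 - 3.9285 = -27.7253


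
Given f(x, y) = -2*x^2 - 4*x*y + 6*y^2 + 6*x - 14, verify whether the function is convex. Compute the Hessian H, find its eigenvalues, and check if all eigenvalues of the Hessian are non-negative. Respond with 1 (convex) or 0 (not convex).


The Hessian of f(x,y) = -2*x^2 - 4*x*y + 6*y^2 + 6*x - 14 is:
H = [[-4, -4], [-4, 12]]
Trace = -4 + 12 = 8
Determinant = -4*12 - (-4)^2 = -64
Discriminant = (8)^2 - 4*-64 = 320.0
Eigenvalues: lambda_1 = -4.9443, lambda_2 = 12.9443
The function is not convex.

0


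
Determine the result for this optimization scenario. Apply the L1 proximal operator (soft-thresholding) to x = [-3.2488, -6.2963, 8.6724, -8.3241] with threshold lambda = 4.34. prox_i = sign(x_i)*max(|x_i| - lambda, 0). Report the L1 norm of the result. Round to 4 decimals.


Soft-thresholding with lambda = 4.34:
prox(-3.2488) = sign(-3.2488)*max(|-3.2488| - 4.34, 0) = 0.0
prox(-6.2963) = sign(-6.2963)*max(|-6.2963| - 4.34, 0) = -1.9563
prox(8.6724) = sign(8.6724)*max(|8.6724| - 4.34, 0) = 4.3324
prox(-8.3241) = sign(-8.3241)*max(|-8.3241| - 4.34, 0) = -3.9841
prox(x) = [0.0, -1.9563, 4.3324, -3.9841]
||prox(x)||_1 = 0.0 + 1.9563 + 4.3324 + 3.9841 = 10.2728


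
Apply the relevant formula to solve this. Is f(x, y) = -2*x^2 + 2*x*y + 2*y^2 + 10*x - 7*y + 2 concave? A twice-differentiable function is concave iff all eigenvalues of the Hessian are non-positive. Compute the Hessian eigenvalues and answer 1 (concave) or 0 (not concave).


The Hessian of f(x,y) = -2*x^2 + 2*x*y + 2*y^2 + 10*x - 7*y + 2 is:
H = [[-4, 2], [2, 4]]
Trace = -4 + 4 = 0
Determinant = -4*4 - (2)^2 = -20
Discriminant = (0)^2 - 4*-20 = 80.0
Eigenvalues: lambda_1 = -4.4721, lambda_2 = 4.4721
The function is not concave.

0


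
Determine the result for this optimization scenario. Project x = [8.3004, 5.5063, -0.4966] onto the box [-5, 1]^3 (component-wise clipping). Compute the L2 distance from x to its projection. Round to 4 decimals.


Project each component onto [-5, 1].
clip(8.3004) = 1.0, clip(5.5063) = 1.0, clip(-0.4966) = -0.4966
Projection = [1.0, 1.0, -0.4966]
Squared diffs: [53.2958, 20.3067, 0.0]
Distance = sqrt(73.6025) = 8.5792


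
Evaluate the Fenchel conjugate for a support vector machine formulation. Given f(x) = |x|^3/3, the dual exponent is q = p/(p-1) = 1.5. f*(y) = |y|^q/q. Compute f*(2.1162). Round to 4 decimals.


The conjugate exponent q satisfies 1/p + 1/q = 1.
p = 3, so q = 3/(3 - 1) = 1.5
|y|^q = 2.1162^1.5 = 3.0785
f*(2.1162) = 3.0785 / 1.5 = 2.0523


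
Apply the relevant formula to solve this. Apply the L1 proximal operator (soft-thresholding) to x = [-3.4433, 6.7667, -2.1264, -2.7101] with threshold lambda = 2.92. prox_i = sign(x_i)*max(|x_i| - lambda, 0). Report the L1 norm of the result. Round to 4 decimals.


Soft-thresholding with lambda = 2.92:
prox(-3.4433) = sign(-3.4433)*max(|-3.4433| - 2.92, 0) = -0.5233
prox(6.7667) = sign(6.7667)*max(|6.7667| - 2.92, 0) = 3.8467
prox(-2.1264) = sign(-2.1264)*max(|-2.1264| - 2.92, 0) = 0.0
prox(-2.7101) = sign(-2.7101)*max(|-2.7101| - 2.92, 0) = 0.0
prox(x) = [-0.5233, 3.8467, 0.0, 0.0]
||prox(x)||_1 = 0.5233 + 3.8467 + 0.0 + 0.0 = 4.37


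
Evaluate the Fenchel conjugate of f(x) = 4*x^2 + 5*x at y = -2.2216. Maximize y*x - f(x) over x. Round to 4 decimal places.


f*(y) = sup_x {y*x - a*x^2 - b*x} = sup_x {(y-b)*x - a*x^2}
FOC: (y - b) - 2a*x = 0 => x* = (y - b)/(2a)
x* = (-2.2216 - 5)/(2*4) = -0.9027
f*(-2.2216) = (y-b)^2/(4a) = (-2.2216 - 5)^2/(4*4)
= 52.1515/16 = 3.2595


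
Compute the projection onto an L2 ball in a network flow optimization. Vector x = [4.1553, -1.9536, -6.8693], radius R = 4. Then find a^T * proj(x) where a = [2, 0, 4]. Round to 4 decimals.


Step 1: Compute ||x|| (intermediates to 6 decimals).
||x|| = sqrt(4.1553^2 + (-1.9536)^2 + (-6.8693)^2) = 8.262588
Step 2: Project.
Since ||x|| > R, scale = R/||x|| = 4/8.262588 = 0.48411, proj(x) = scale * x
proj(x) = [2.011622, -0.945757, -3.325497]
Step 3: Dot product.
a^T * proj(x) = 2*2.011622 + 0*(-0.945757) + 4*(-3.325497) = -9.2787


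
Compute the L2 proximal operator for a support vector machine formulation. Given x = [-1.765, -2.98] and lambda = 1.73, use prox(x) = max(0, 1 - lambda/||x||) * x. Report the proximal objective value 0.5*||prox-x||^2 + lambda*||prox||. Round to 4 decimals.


Step 1: Compute ||x||.
||x|| = 3.4635
Step 2: Compute scaling factor.
scale = max(0, 1 - 1.73/3.4635) = 0.5005
Step 3: prox(x) = [-0.8834, -1.4915]
||prox(x)|| = 1.7335
Step 4: Proximal objective.
0.5*||prox-x||^2 = 1.4965
lambda*||prox|| = 2.999
Total = 4.4954


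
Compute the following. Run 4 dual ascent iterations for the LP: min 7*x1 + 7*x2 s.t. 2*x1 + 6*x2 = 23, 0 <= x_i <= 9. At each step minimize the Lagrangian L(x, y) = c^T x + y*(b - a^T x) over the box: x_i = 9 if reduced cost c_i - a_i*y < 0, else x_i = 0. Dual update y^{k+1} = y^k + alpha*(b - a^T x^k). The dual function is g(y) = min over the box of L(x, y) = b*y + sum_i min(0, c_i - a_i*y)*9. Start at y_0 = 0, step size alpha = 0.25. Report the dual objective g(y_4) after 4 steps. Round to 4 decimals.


Dual ascent for LP: min 7*x1 + 7*x2, 2*x1 + 6*x2 = 23, 0 <= x_i <= 9
Step 1: y^k = 0.0, reduced costs: (7.0, 7.0)
  x^k = (0.0, 0.0), subgradient = b - a^T x = 23.0
  y^{k+1} = 0.0 + 0.25*23.0 = 5.75
Step 2: y^k = 5.75, reduced costs: (-4.5, -27.5)
  x^k = (9.0, 9.0), subgradient = b - a^T x = -49.0
  y^{k+1} = 5.75 + 0.25*-49.0 = -6.5
Step 3: y^k = -6.5, reduced costs: (20.0, 46.0)
  x^k = (0.0, 0.0), subgradient = b - a^T x = 23.0
  y^{k+1} = -6.5 + 0.25*23.0 = -0.75
Step 4: y^k = -0.75, reduced costs: (8.5, 11.5)
  x^k = (0.0, 0.0), subgradient = b - a^T x = 23.0
  y^{k+1} = -0.75 + 0.25*23.0 = 5.0
Dual objective at y_4 = 5.0: reduced costs (-3.0, -23.0), box minimizer x = (9.0, 9.0)
g(y_4) = b*y + (c1 - a1*y)*x1 + (c2 - a2*y)*x2 = 23*5.0 + (-3.0)*9.0 + (-23.0)*9.0 = 115.0 - 27.0 - 207.0 = -119.0


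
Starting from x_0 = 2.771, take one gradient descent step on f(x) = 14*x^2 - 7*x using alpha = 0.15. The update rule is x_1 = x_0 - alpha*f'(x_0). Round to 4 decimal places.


We compute the gradient at x_0 and apply the update.
f'(x) = 28*x - 7
f'(2.771) = 28*2.771 - 7 = 70.588
x_1 = 2.771 - 0.15*70.588 = -7.8172


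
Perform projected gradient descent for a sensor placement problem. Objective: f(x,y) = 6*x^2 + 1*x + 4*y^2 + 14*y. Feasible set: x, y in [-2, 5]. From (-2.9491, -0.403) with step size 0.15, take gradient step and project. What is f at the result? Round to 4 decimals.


Step 1: Compute gradient at (-2.9491, -0.403).
grad_x = 2*6*-2.9491 + 1 = -34.3892
grad_y = 2*4*-0.403 + 14 = 10.776
Step 2: Gradient step.
x_raw = -2.9491 - 0.15*-34.3892 = 2.2093
y_raw = -0.403 - 0.15*10.776 = -2.0194
Step 3: Project onto [-2, 5].
x_proj = clip(2.2093) = 2.2093
y_proj = clip(-2.0194) = -2.0
Step 4: Evaluate f.
f(2.2093, -2.0) = 19.4948


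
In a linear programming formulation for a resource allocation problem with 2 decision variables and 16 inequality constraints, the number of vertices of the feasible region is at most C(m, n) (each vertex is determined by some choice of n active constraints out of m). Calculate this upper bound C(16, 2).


Each vertex corresponds to some choice of n active constraints out of m, so the number of vertices is at most C(m, n) = m! / (n!(m-n)!).
m = 16, n = 2
Numerator: 16 * 15
Denominator: 2! = 2
C(16, 2) = 120


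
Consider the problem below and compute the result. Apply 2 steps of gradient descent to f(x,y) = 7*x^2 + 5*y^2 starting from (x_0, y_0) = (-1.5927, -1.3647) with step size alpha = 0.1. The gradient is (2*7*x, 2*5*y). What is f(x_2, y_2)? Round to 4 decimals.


Gradient descent on f(x,y) = 7*x^2 + 5*y^2.
Starting point: (-1.5927, -1.3647), alpha = 0.1
Step 1: grad_x = 2*7*-1.5927 = -22.2978, grad_y = 2*5*-1.3647 = -13.647
  x_1 = -1.5927 - 0.1*-22.2978 = 0.6371
  y_1 = -1.3647 - 0.1*-13.647 = 0.0
Step 2: grad_x = 2*7*0.6371 = 8.9191, grad_y = 2*5*0.0 = 0.0
  x_2 = 0.6371 - 0.1*8.9191 = -0.2548
  y_2 = 0.0 - 0.1*0.0 = 0.0
f(-0.2548, 0.0) = 7*(-0.2548)^2 + 5*0.0^2 = 0.4546


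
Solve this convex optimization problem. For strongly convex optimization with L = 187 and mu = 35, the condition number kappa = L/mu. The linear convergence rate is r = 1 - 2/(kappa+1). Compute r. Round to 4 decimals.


Step 1: Compute the condition number.
kappa = L/mu = 187/35 = 5.3429
Step 2: Compute the convergence rate.
r = 1 - 2/(kappa + 1) = 1 - 2*mu/(L + mu) = (L - mu)/(L + mu) = 152/222 = 0.6847


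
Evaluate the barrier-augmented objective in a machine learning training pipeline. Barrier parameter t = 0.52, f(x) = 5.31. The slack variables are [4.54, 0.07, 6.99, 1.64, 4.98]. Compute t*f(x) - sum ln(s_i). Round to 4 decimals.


Step 1: Compute log-barrier.
ln values: [1.5129, -2.6593, 1.9445, 0.4947, 1.6054]
phi = -(1.5129 - 2.6593 + 1.9445 + 0.4947 + 1.6054) = -2.8983
Step 2: Compute augmented objective.
t*f(x) = 0.52*5.31 = 2.7612
Total = 2.7612 - 2.8983 = -0.1371


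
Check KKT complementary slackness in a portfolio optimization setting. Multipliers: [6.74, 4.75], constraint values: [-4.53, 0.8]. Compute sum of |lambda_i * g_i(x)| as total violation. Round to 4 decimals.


KKT complementary slackness check:
lambda_1 * g_1 = 6.74 * -4.53 = -30.5322
lambda_2 * g_2 = 4.75 * 0.8 = 3.8
Total violation = 30.5322 + 3.8 = 34.3322


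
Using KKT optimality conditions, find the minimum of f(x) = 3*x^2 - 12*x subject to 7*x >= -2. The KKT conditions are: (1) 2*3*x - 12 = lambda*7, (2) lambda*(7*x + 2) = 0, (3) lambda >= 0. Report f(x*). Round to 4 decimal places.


Step 1: Try lambda = 0 (constraint inactive).
Stationarity: 2*3*x - 12 = 0
x* = 12/(2*3) = 2.0
Check constraint: 7*2.0 = 14.0 >= -2 -- satisfied.
Step 2: Compute optimal value.
f(x*) = 3*2.0^2 - 12*2.0 = -12.0


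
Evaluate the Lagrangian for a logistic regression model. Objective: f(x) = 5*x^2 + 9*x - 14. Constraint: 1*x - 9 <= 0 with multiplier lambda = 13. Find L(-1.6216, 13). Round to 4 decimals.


Step 1: Evaluate f(x).
f(-1.6216) = 5*(-1.6216)^2 + 9*(-1.6216) - 14 = -15.4465
Step 2: Evaluate g(x).
g(-1.6216) = 1*-1.6216 - 9 = -10.6216
Step 3: Compute Lagrangian.
L = -15.4465 + 13*-10.6216 = -153.5273


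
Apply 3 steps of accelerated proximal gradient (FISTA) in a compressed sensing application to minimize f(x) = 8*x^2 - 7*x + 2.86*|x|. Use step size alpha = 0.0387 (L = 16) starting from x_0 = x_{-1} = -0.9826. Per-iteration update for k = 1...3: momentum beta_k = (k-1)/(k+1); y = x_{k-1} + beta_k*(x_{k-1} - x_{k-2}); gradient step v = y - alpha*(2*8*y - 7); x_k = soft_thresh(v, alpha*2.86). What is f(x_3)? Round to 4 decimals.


FISTA on f(x) = 8*x^2 - 7*x + 2.86*|x|
L = 16, alpha = 0.0387
Iteration 1: beta = 0.0, y = -0.9826 + 0.0*(-0.9826 + 0.9826) = -0.9826
  grad(y) = -22.7216, v = y - alpha*grad = -0.1033
  prox(v) = soft_thresh(-0.1033, 0.1107) = 0.0
Iteration 2: beta = 0.3333, y = 0.0 + 0.3333*(0.0 + 0.9826) = 0.3275
  grad(y) = -1.7595, v = y - alpha*grad = 0.3956
  prox(v) = soft_thresh(0.3956, 0.1107) = 0.2849
Iteration 3: beta = 0.5, y = 0.2849 + 0.5*(0.2849 - 0.0) = 0.4274
  grad(y) = -0.1614, v = y - alpha*grad = 0.4337
  prox(v) = soft_thresh(0.4337, 0.1107) = 0.323
f(x_3) = 8*0.323^2 - 7*0.323 + 2.86*|0.323| = -0.5026


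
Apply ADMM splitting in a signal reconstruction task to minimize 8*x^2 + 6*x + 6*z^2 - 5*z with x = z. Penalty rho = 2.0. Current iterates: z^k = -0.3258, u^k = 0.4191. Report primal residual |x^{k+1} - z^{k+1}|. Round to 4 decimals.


ADMM iteration with rho = 2.0, z^k = -0.3258, u^k = 0.4191
Step 1: x-update.
Minimize 8*x^2 + 6*x + (2.0/2)*(x + 0.3258 + 0.4191)^2
FOC: (2*8 + 2.0)*x = -6 + 2.0*(-0.3258 - 0.4191)
x^{k+1} = -0.4161
Step 2: z-update.
Minimize 6*z^2 - 5*z + (2.0/2)*(-0.4161 - z + 0.4191)^2
FOC: (2*6 + 2.0)*z = 5 + 2.0*(-0.4161 + 0.4191)
z^{k+1} = 0.3576
Step 3: u-update.
u^{k+1} = 0.4191 - 0.4161 - 0.3576 = -0.3546
Step 4: Primal residual = |-0.4161 - 0.3576| = 0.7737


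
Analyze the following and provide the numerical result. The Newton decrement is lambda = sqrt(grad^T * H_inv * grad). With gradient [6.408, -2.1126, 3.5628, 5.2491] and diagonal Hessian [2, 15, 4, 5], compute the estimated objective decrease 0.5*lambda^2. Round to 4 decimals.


Step 1: H is diagonal, so H^(-1) * g = [3.204, -0.1408, 0.8907, 1.0498].
Step 2: g^T H^(-1) g = sum_i g_i^2 / H_ii
  = (6.408)^2/2 + (-2.1126)^2/15 + (3.5628)^2/4 + (5.2491)^2/5
  = 20.5312 + 0.2975 + 3.1734 + 5.5106 = 29.5128
Step 3: Objective decrease = 0.5 * g^T H^(-1) g = 14.7564


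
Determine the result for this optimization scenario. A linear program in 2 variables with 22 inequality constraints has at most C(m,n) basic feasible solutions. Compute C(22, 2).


Each vertex corresponds to some choice of n active constraints out of m, so the number of vertices is at most C(m, n) = m! / (n!(m-n)!).
m = 22, n = 2
Numerator: 22 * 21
Denominator: 2! = 2
C(22, 2) = 231


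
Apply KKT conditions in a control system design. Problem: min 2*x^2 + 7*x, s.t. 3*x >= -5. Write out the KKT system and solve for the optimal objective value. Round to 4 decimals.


Step 1: Try lambda = 0 (constraint inactive).
x_unc = -7/(2*2) = -1.75
Check: 3*-1.75 = -5.25 < -5 -- violated!
Step 2: Constraint must be active: 3*x = -5
x* = -5/3 = -1.6667 (rounded; the exact value -5/3 is used below)
lambda = (2*2*(-5/3) + 7)/3 = 0.1111
Step 3: Compute optimal value.
f(x*) = 2*(-5/3)^2 + 7*(-5/3) = -6.1111


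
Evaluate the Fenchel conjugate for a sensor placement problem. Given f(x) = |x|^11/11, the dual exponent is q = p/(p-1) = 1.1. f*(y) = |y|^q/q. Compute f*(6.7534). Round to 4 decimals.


The conjugate exponent q satisfies 1/p + 1/q = 1.
p = 11, so q = 11/(11 - 1) = 1.1
|y|^q = 6.7534^1.1 = 8.1748
f*(6.7534) = 8.1748 / 1.1 = 7.4316


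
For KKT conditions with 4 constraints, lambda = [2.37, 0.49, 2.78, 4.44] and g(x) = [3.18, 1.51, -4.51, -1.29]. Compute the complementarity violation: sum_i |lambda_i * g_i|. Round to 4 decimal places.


KKT complementary slackness check:
lambda_1 * g_1 = 2.37 * 3.18 = 7.5366
lambda_2 * g_2 = 0.49 * 1.51 = 0.7399
lambda_3 * g_3 = 2.78 * -4.51 = -12.5378
lambda_4 * g_4 = 4.44 * -1.29 = -5.7276
Total violation = 7.5366 + 0.7399 + 12.5378 + 5.7276 = 26.5419


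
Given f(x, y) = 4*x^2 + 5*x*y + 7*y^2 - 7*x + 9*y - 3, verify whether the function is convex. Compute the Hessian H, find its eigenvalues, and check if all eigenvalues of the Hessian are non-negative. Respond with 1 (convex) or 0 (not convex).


The Hessian of f(x,y) = 4*x^2 + 5*x*y + 7*y^2 - 7*x + 9*y - 3 is:
H = [[8, 5], [5, 14]]
Trace = 8 + 14 = 22
Determinant = 8*14 - (5)^2 = 87
Discriminant = (22)^2 - 4*87 = 136.0
Eigenvalues: lambda_1 = 5.169, lambda_2 = 16.831
The function is convex.

1


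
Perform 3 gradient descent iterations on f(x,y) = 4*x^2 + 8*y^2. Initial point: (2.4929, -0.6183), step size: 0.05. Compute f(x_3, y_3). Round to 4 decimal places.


Gradient descent on f(x,y) = 4*x^2 + 8*y^2.
Starting point: (2.4929, -0.6183), alpha = 0.05
Step 1: grad_x = 2*4*2.4929 = 19.9432, grad_y = 2*8*-0.6183 = -9.8928
  x_1 = 2.4929 - 0.05*19.9432 = 1.4957
  y_1 = -0.6183 - 0.05*-9.8928 = -0.1237
Step 2: grad_x = 2*4*1.4957 = 11.9659, grad_y = 2*8*-0.1237 = -1.9786
  x_2 = 1.4957 - 0.05*11.9659 = 0.8974
  y_2 = -0.1237 - 0.05*-1.9786 = -0.0247
Step 3: grad_x = 2*4*0.8974 = 7.1796, grad_y = 2*8*-0.0247 = -0.3957
  x_3 = 0.8974 - 0.05*7.1796 = 0.5385
  y_3 = -0.0247 - 0.05*-0.3957 = -0.0049
f(0.5385, -0.0049) = 4*0.5385^2 + 8*(-0.0049)^2 = 1.16


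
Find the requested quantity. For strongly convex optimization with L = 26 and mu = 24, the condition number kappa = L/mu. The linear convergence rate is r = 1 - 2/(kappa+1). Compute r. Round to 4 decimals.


Step 1: Compute the condition number.
kappa = L/mu = 26/24 = 1.0833
Step 2: Compute the convergence rate.
r = 1 - 2/(kappa + 1) = 1 - 2*mu/(L + mu) = (L - mu)/(L + mu) = 2/50 = 0.04


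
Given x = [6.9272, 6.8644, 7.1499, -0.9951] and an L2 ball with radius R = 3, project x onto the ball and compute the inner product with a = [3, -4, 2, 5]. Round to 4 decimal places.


Step 1: Compute ||x|| (intermediates to 6 decimals).
||x|| = sqrt(6.9272^2 + 6.8644^2 + 7.1499^2 + (-0.9951)^2) = 12.133317
Step 2: Project.
Since ||x|| > R, scale = R/||x|| = 3/12.133317 = 0.247253, proj(x) = scale * x
proj(x) = [1.712771, 1.697243, 1.767834, -0.246041]
Step 3: Dot product.
a^T * proj(x) = 3*1.712771 - 4*1.697243 + 2*1.767834 + 5*(-0.246041) = 0.6548


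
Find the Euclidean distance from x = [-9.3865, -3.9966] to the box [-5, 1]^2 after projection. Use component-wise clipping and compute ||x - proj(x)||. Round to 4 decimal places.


Project each component onto [-5, 1].
clip(-9.3865) = -5.0, clip(-3.9966) = -3.9966
Projection = [-5.0, -3.9966]
Squared diffs: [19.2414, 0.0]
Distance = sqrt(19.2414) = 4.3865


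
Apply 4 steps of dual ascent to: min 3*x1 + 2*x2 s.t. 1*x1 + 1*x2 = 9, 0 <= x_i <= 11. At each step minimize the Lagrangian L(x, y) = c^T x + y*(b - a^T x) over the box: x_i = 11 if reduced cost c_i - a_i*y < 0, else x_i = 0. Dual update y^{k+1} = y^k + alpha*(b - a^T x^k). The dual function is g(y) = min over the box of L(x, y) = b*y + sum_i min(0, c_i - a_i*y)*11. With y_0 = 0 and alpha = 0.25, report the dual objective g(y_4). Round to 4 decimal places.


Dual ascent for LP: min 3*x1 + 2*x2, 1*x1 + 1*x2 = 9, 0 <= x_i <= 11
Step 1: y^k = 0.0, reduced costs: (3.0, 2.0)
  x^k = (0.0, 0.0), subgradient = b - a^T x = 9.0
  y^{k+1} = 0.0 + 0.25*9.0 = 2.25
Step 2: y^k = 2.25, reduced costs: (0.75, -0.25)
  x^k = (0.0, 11.0), subgradient = b - a^T x = -2.0
  y^{k+1} = 2.25 + 0.25*-2.0 = 1.75
Step 3: y^k = 1.75, reduced costs: (1.25, 0.25)
  x^k = (0.0, 0.0), subgradient = b - a^T x = 9.0
  y^{k+1} = 1.75 + 0.25*9.0 = 4.0
Step 4: y^k = 4.0, reduced costs: (-1.0, -2.0)
  x^k = (11.0, 11.0), subgradient = b - a^T x = -13.0
  y^{k+1} = 4.0 + 0.25*-13.0 = 0.75
Dual objective at y_4 = 0.75: reduced costs (2.25, 1.25), box minimizer x = (0.0, 0.0)
g(y_4) = b*y + (c1 - a1*y)*x1 + (c2 - a2*y)*x2 = 9*0.75 + 2.25*0.0 + 1.25*0.0 = 6.75 + 0.0 + 0.0 = 6.75


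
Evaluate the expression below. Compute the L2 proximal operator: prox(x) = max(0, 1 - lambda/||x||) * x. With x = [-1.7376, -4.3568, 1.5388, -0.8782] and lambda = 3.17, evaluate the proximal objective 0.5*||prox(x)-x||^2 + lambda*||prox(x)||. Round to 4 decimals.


Step 1: Compute ||x||.
||x|| = 5.014
Step 2: Compute scaling factor.
scale = max(0, 1 - 3.17/5.014) = 0.3678
Step 3: prox(x) = [-0.639, -1.6023, 0.5659, -0.323]
||prox(x)|| = 1.844
Step 4: Proximal objective.
0.5*||prox-x||^2 = 5.0245
lambda*||prox|| = 5.8455
Total = 10.8699


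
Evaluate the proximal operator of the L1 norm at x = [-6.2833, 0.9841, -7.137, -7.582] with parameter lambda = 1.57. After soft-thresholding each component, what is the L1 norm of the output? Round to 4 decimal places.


Soft-thresholding with lambda = 1.57:
prox(-6.2833) = sign(-6.2833)*max(|-6.2833| - 1.57, 0) = -4.7133
prox(0.9841) = sign(0.9841)*max(|0.9841| - 1.57, 0) = 0.0
prox(-7.137) = sign(-7.137)*max(|-7.137| - 1.57, 0) = -5.567
prox(-7.582) = sign(-7.582)*max(|-7.582| - 1.57, 0) = -6.012
prox(x) = [-4.7133, 0.0, -5.567, -6.012]
||prox(x)||_1 = 4.7133 + 0.0 + 5.567 + 6.012 = 16.2923


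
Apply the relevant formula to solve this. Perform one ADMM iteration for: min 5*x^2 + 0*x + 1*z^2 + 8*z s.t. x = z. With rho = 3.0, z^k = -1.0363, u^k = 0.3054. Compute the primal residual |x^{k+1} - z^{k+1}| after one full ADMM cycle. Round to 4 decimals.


ADMM iteration with rho = 3.0, z^k = -1.0363, u^k = 0.3054
Step 1: x-update.
Minimize 5*x^2 + 0*x + (3.0/2)*(x + 1.0363 + 0.3054)^2
FOC: (2*5 + 3.0)*x = 0 + 3.0*(-1.0363 - 0.3054)
x^{k+1} = -0.3096
Step 2: z-update.
Minimize 1*z^2 + 8*z + (3.0/2)*(-0.3096 - z + 0.3054)^2
FOC: (2*1 + 3.0)*z = -8 + 3.0*(-0.3096 + 0.3054)
z^{k+1} = -1.6025
Step 3: u-update.
u^{k+1} = 0.3054 - 0.3096 + 1.6025 = 1.5983
Step 4: Primal residual = |-0.3096 + 1.6025| = 1.2929


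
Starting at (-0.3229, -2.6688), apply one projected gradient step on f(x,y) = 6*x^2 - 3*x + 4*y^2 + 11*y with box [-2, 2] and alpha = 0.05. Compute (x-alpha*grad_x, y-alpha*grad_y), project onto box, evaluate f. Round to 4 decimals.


Step 1: Compute gradient at (-0.3229, -2.6688).
grad_x = 2*6*-0.3229 - 3 = -6.8748
grad_y = 2*4*-2.6688 + 11 = -10.3504
Step 2: Gradient step.
x_raw = -0.3229 - 0.05*-6.8748 = 0.0208
y_raw = -2.6688 - 0.05*-10.3504 = -2.1513
Step 3: Project onto [-2, 2].
x_proj = clip(0.0208) = 0.0208
y_proj = clip(-2.1513) = -2.0
Step 4: Evaluate f.
f(0.0208, -2.0) = -6.0599


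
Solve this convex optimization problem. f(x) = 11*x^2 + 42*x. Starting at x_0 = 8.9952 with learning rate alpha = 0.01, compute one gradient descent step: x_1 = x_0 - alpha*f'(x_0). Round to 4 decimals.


We compute the gradient at x_0 and apply the update.
f'(x) = 22*x + 42
f'(8.9952) = 22*8.9952 + 42 = 239.8944
x_1 = 8.9952 - 0.01*239.8944 = 6.5963


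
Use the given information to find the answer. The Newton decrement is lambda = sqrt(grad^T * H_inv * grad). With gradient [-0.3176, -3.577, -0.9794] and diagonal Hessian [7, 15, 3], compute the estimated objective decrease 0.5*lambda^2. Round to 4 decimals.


Step 1: H is diagonal, so H^(-1) * g = [-0.0454, -0.2385, -0.3265].
Step 2: g^T H^(-1) g = sum_i g_i^2 / H_ii
  = (-0.3176)^2/7 + (-3.577)^2/15 + (-0.9794)^2/3
  = 0.0144 + 0.853 + 0.3197 = 1.1871
Step 3: Objective decrease = 0.5 * g^T H^(-1) g = 0.5936


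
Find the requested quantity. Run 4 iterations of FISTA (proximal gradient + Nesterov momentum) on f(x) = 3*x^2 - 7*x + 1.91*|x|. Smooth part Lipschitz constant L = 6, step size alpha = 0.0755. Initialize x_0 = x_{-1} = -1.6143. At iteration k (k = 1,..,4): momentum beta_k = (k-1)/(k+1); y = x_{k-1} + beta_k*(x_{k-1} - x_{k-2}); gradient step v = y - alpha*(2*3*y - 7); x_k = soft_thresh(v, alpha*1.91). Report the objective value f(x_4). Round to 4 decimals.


FISTA on f(x) = 3*x^2 - 7*x + 1.91*|x|
L = 6, alpha = 0.0755
Iteration 1: beta = 0.0, y = -1.6143 + 0.0*(-1.6143 + 1.6143) = -1.6143
  grad(y) = -16.6858, v = y - alpha*grad = -0.3545
  prox(v) = soft_thresh(-0.3545, 0.1442) = -0.2103
Iteration 2: beta = 0.3333, y = -0.2103 + 0.3333*(-0.2103 + 1.6143) = 0.2577
  grad(y) = -5.4539, v = y - alpha*grad = 0.6694
  prox(v) = soft_thresh(0.6694, 0.1442) = 0.5252
Iteration 3: beta = 0.5, y = 0.5252 + 0.5*(0.5252 + 0.2103) = 0.893
  grad(y) = -1.6418, v = y - alpha*grad = 1.017
  prox(v) = soft_thresh(1.017, 0.1442) = 0.8728
Iteration 4: beta = 0.6, y = 0.8728 + 0.6*(0.8728 - 0.5252) = 1.0813
  grad(y) = -0.5122, v = y - alpha*grad = 1.12
  prox(v) = soft_thresh(1.12, 0.1442) = 0.9758
f(x_4) = 3*0.9758^2 - 7*0.9758 + 1.91*|0.9758| = -2.1103


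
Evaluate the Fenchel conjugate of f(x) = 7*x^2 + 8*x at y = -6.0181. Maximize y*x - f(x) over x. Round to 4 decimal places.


f*(y) = sup_x {y*x - a*x^2 - b*x} = sup_x {(y-b)*x - a*x^2}
FOC: (y - b) - 2a*x = 0 => x* = (y - b)/(2a)
x* = (-6.0181 - 8)/(2*7) = -1.0013
f*(-6.0181) = (y-b)^2/(4a) = (-6.0181 - 8)^2/(4*7)
= 196.5071/28 = 7.0181


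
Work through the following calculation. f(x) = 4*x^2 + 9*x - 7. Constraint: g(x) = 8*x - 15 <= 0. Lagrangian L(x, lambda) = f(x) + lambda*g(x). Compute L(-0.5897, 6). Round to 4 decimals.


Step 1: Evaluate f(x).
f(-0.5897) = 4*(-0.5897)^2 + 9*(-0.5897) - 7 = -10.9163
Step 2: Evaluate g(x).
g(-0.5897) = 8*-0.5897 - 15 = -19.7176
Step 3: Compute Lagrangian.
L = -10.9163 + 6*-19.7176 = -129.2219


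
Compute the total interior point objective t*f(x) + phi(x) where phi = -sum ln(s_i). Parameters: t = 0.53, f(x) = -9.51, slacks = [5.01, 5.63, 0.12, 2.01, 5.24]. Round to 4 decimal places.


Step 1: Compute log-barrier.
ln values: [1.6114, 1.7281, -2.1203, 0.6981, 1.6563]
phi = -(1.6114 + 1.7281 - 2.1203 + 0.6981 + 1.6563) = -3.5737
Step 2: Compute augmented objective.
t*f(x) = 0.53*-9.51 = -5.0403
Total = -5.0403 - 3.5737 = -8.614


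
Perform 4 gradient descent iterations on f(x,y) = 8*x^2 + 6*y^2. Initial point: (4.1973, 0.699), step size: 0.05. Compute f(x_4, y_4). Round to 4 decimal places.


Gradient descent on f(x,y) = 8*x^2 + 6*y^2.
Starting point: (4.1973, 0.699), alpha = 0.05
Step 1: grad_x = 2*8*4.1973 = 67.1568, grad_y = 2*6*0.699 = 8.388
  x_1 = 4.1973 - 0.05*67.1568 = 0.8395
  y_1 = 0.699 - 0.05*8.388 = 0.2796
Step 2: grad_x = 2*8*0.8395 = 13.4314, grad_y = 2*6*0.2796 = 3.3552
  x_2 = 0.8395 - 0.05*13.4314 = 0.1679
  y_2 = 0.2796 - 0.05*3.3552 = 0.1118
Step 3: grad_x = 2*8*0.1679 = 2.6863, grad_y = 2*6*0.1118 = 1.3421
  x_3 = 0.1679 - 0.05*2.6863 = 0.0336
  y_3 = 0.1118 - 0.05*1.3421 = 0.0447
Step 4: grad_x = 2*8*0.0336 = 0.5373, grad_y = 2*6*0.0447 = 0.5368
  x_4 = 0.0336 - 0.05*0.5373 = 0.0067
  y_4 = 0.0447 - 0.05*0.5368 = 0.0179
f(0.0067, 0.0179) = 8*0.0067^2 + 6*0.0179^2 = 0.0023


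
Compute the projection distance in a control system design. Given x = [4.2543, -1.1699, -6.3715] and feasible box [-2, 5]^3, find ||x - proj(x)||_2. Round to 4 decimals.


Project each component onto [-2, 5].
clip(4.2543) = 4.2543, clip(-1.1699) = -1.1699, clip(-6.3715) = -2.0
Projection = [4.2543, -1.1699, -2.0]
Squared diffs: [0.0, 0.0, 19.11]
Distance = sqrt(19.11) = 4.3715


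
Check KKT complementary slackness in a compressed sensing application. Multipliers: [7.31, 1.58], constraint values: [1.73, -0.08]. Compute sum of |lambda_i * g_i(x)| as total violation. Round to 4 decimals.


KKT complementary slackness check:
lambda_1 * g_1 = 7.31 * 1.73 = 12.6463
lambda_2 * g_2 = 1.58 * -0.08 = -0.1264
Total violation = 12.6463 + 0.1264 = 12.7727


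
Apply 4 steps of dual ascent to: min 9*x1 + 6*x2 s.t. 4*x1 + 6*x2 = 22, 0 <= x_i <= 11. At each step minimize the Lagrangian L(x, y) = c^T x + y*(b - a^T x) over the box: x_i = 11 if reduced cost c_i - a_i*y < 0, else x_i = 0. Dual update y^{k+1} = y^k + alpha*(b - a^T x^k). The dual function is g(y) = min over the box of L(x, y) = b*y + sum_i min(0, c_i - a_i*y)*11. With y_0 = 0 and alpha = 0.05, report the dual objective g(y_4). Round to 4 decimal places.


Dual ascent for LP: min 9*x1 + 6*x2, 4*x1 + 6*x2 = 22, 0 <= x_i <= 11
Step 1: y^k = 0.0, reduced costs: (9.0, 6.0)
  x^k = (0.0, 0.0), subgradient = b - a^T x = 22.0
  y^{k+1} = 0.0 + 0.05*22.0 = 1.1
Step 2: y^k = 1.1, reduced costs: (4.6, -0.6)
  x^k = (0.0, 11.0), subgradient = b - a^T x = -44.0
  y^{k+1} = 1.1 + 0.05*-44.0 = -1.1
Step 3: y^k = -1.1, reduced costs: (13.4, 12.6)
  x^k = (0.0, 0.0), subgradient = b - a^T x = 22.0
  y^{k+1} = -1.1 + 0.05*22.0 = 0.0
Step 4: y^k = 0.0, reduced costs: (9.0, 6.0)
  x^k = (0.0, 0.0), subgradient = b - a^T x = 22.0
  y^{k+1} = 0.0 + 0.05*22.0 = 1.1
Dual objective at y_4 = 1.1: reduced costs (4.6, -0.6), box minimizer x = (0.0, 11.0)
g(y_4) = b*y + (c1 - a1*y)*x1 + (c2 - a2*y)*x2 = 22*1.1 + 4.6*0.0 + (-0.6)*11.0 = 24.2 + 0.0 - 6.6 = 17.6
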